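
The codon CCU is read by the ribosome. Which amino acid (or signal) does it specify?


Standard genetic code lookup.
Codon CCU -> Pro

Pro


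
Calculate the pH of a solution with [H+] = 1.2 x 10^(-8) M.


pH = -log10([H+])
pH = -log10(1.2 x 10^(-8))
pH = 7.9208

7.9208


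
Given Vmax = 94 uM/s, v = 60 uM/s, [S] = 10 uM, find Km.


Km = [S] * (Vmax - v) / v
Km = 10 * (94 - 60) / 60
Km = 5.6667 uM

5.6667 uM


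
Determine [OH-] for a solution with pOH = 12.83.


[OH-] = 10^(-pOH)
[OH-] = 10^(-12.83)
[OH-] = 1.479e-13 M

1.479e-13 M


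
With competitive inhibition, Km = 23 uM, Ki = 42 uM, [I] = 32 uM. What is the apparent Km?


Km_app = Km * (1 + [I]/Ki)
Km_app = 23 * (1 + 32/42)
Km_app = 40.5238 uM

40.5238 uM


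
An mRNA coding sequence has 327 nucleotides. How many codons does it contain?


codons = nucleotides / 3
codons = 327 / 3 = 109

109


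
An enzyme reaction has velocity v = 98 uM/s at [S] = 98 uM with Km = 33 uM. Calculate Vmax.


Vmax = v * (Km + [S]) / [S]
Vmax = 98 * (33 + 98) / 98
Vmax = 131.0 uM/s

131.0 uM/s


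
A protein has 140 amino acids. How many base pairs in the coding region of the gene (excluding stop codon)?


Each amino acid = 1 codon = 3 bp
bp = 140 * 3 = 420 bp

420 bp


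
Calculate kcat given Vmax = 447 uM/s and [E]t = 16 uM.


kcat = Vmax / [E]t
kcat = 447 / 16
kcat = 27.9375 s^-1

27.9375 s^-1


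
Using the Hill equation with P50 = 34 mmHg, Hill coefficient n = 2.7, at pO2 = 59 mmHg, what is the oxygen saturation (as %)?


Y = pO2^n / (P50^n + pO2^n)
Y = 59^2.7 / (34^2.7 + 59^2.7)
Y = 81.58%

81.58%


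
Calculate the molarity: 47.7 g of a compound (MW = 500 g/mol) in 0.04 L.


C = (mass / MW) / volume
C = (47.7 / 500) / 0.04
C = 2.385 M

2.385 M


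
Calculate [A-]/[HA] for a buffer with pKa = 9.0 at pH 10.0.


[A-]/[HA] = 10^(pH - pKa)
= 10^(10.0 - 9.0)
= 10.0

10.0


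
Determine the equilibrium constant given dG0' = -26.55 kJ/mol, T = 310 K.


Keq = exp(-dG0 * 1000 / (R * T))
Keq = exp(-(-26.55) * 1000 / (8.314 * 310))
Keq = 29771.8446

29771.8446


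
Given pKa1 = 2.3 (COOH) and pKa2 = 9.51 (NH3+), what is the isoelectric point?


pI = (pKa1 + pKa2) / 2
pI = (2.3 + 9.51) / 2
pI = 5.905

5.905


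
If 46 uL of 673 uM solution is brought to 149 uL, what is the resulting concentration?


C2 = C1 * V1 / V2
C2 = 673 * 46 / 149
C2 = 207.7718 uM

207.7718 uM


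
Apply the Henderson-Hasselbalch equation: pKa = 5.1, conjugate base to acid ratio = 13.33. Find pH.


pH = pKa + log10([A-]/[HA])
pH = 5.1 + log10(13.33)
pH = 6.2248

6.2248


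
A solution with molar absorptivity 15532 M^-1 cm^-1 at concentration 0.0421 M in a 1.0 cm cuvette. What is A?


A = epsilon * c * l
A = 15532 * 0.0421 * 1.0
A = 653.8972

653.8972


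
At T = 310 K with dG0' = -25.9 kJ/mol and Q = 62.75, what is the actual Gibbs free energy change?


dG = dG0' + RT * ln(Q) / 1000
dG = -25.9 + 8.314 * 310 * ln(62.75) / 1000
dG = -15.232 kJ/mol

-15.232 kJ/mol


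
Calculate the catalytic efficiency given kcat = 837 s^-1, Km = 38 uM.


Catalytic efficiency = kcat / Km
= 837 / 38
= 22.0263 uM^-1*s^-1

22.0263 uM^-1*s^-1


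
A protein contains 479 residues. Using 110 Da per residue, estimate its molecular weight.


MW = n_residues * 110 Da
MW = 479 * 110
MW = 52690 Da

52690 Da


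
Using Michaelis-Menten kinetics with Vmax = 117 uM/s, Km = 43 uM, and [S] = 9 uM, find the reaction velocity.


v = Vmax * [S] / (Km + [S])
v = 117 * 9 / (43 + 9)
v = 20.25 uM/s

20.25 uM/s


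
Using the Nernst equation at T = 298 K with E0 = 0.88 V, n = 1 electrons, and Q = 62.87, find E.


E = E0 - (RT/nF) * ln(Q)
E = 0.88 - (8.314 * 298 / (1 * 96485)) * ln(62.87)
E = 0.7737 V

0.7737 V


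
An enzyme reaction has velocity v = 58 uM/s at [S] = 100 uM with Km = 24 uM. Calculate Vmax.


Vmax = v * (Km + [S]) / [S]
Vmax = 58 * (24 + 100) / 100
Vmax = 71.92 uM/s

71.92 uM/s


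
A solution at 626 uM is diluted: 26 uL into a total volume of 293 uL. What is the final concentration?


C2 = C1 * V1 / V2
C2 = 626 * 26 / 293
C2 = 55.5495 uM

55.5495 uM


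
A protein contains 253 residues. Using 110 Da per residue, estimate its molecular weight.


MW = n_residues * 110 Da
MW = 253 * 110
MW = 27830 Da

27830 Da


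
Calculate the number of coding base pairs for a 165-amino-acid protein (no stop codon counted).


Each amino acid = 1 codon = 3 bp
bp = 165 * 3 = 495 bp

495 bp


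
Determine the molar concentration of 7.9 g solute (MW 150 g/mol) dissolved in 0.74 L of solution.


C = (mass / MW) / volume
C = (7.9 / 150) / 0.74
C = 0.0712 M

0.0712 M


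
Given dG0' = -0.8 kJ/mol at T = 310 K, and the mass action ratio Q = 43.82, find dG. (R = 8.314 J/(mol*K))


dG = dG0' + RT * ln(Q) / 1000
dG = -0.8 + 8.314 * 310 * ln(43.82) / 1000
dG = 8.9426 kJ/mol

8.9426 kJ/mol


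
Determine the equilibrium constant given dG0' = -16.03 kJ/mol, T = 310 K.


Keq = exp(-dG0 * 1000 / (R * T))
Keq = exp(-(-16.03) * 1000 / (8.314 * 310))
Keq = 502.4975

502.4975


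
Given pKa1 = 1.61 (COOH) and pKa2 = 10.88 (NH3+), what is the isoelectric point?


pI = (pKa1 + pKa2) / 2
pI = (1.61 + 10.88) / 2
pI = 6.245

6.245


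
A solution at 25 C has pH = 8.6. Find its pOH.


pOH = 14 - pH
pOH = 14 - 8.6
pOH = 5.4

5.4


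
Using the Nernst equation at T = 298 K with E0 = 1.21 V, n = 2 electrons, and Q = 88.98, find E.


E = E0 - (RT/nF) * ln(Q)
E = 1.21 - (8.314 * 298 / (2 * 96485)) * ln(88.98)
E = 1.1524 V

1.1524 V


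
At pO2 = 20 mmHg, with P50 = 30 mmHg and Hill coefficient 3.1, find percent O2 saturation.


Y = pO2^n / (P50^n + pO2^n)
Y = 20^3.1 / (30^3.1 + 20^3.1)
Y = 22.15%

22.15%


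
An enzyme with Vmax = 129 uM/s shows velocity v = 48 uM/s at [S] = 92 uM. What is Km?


Km = [S] * (Vmax - v) / v
Km = 92 * (129 - 48) / 48
Km = 155.25 uM

155.25 uM


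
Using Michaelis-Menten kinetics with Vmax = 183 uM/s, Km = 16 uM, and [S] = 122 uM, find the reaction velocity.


v = Vmax * [S] / (Km + [S])
v = 183 * 122 / (16 + 122)
v = 161.7826 uM/s

161.7826 uM/s


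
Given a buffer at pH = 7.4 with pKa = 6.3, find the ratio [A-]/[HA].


[A-]/[HA] = 10^(pH - pKa)
= 10^(7.4 - 6.3)
= 12.5893

12.5893


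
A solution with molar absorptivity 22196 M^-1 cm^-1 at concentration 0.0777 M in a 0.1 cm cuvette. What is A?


A = epsilon * c * l
A = 22196 * 0.0777 * 0.1
A = 172.4629

172.4629


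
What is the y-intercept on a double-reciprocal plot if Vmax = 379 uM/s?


y-intercept = 1/Vmax
= 1/379
= 0.0026 s/uM

0.0026 s/uM


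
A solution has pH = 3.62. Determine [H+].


[H+] = 10^(-pH)
[H+] = 10^(-3.62)
[H+] = 2.399e-04 M

2.399e-04 M


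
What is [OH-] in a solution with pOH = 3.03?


[OH-] = 10^(-pOH)
[OH-] = 10^(-3.03)
[OH-] = 9.333e-04 M

9.333e-04 M


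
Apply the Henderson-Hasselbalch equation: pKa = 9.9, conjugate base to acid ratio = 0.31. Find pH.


pH = pKa + log10([A-]/[HA])
pH = 9.9 + log10(0.31)
pH = 9.3914

9.3914


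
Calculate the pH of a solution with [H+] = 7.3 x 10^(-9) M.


pH = -log10([H+])
pH = -log10(7.3 x 10^(-9))
pH = 8.1367

8.1367


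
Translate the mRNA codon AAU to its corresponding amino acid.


Standard genetic code lookup.
Codon AAU -> Asn

Asn


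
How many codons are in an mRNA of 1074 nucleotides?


codons = nucleotides / 3
codons = 1074 / 3 = 358

358


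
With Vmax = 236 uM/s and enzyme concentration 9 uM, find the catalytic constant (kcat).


kcat = Vmax / [E]t
kcat = 236 / 9
kcat = 26.2222 s^-1

26.2222 s^-1


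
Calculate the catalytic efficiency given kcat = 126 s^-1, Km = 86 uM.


Catalytic efficiency = kcat / Km
= 126 / 86
= 1.4651 uM^-1*s^-1

1.4651 uM^-1*s^-1


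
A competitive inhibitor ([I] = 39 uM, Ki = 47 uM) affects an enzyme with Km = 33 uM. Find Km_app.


Km_app = Km * (1 + [I]/Ki)
Km_app = 33 * (1 + 39/47)
Km_app = 60.383 uM

60.383 uM


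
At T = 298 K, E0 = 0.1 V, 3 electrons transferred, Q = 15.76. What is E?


E = E0 - (RT/nF) * ln(Q)
E = 0.1 - (8.314 * 298 / (3 * 96485)) * ln(15.76)
E = 0.0764 V

0.0764 V


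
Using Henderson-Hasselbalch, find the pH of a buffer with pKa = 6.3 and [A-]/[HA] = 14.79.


pH = pKa + log10([A-]/[HA])
pH = 6.3 + log10(14.79)
pH = 7.47

7.47


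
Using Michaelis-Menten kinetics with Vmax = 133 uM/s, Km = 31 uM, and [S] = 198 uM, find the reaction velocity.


v = Vmax * [S] / (Km + [S])
v = 133 * 198 / (31 + 198)
v = 114.9956 uM/s

114.9956 uM/s


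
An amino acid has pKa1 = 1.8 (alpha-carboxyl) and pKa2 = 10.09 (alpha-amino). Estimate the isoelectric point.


pI = (pKa1 + pKa2) / 2
pI = (1.8 + 10.09) / 2
pI = 5.945

5.945


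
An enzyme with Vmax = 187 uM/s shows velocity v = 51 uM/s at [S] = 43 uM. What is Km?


Km = [S] * (Vmax - v) / v
Km = 43 * (187 - 51) / 51
Km = 114.6667 uM

114.6667 uM


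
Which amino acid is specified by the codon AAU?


Standard genetic code lookup.
Codon AAU -> Asn

Asn


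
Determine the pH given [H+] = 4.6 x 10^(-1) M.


pH = -log10([H+])
pH = -log10(4.6 x 10^(-1))
pH = 0.3372

0.3372


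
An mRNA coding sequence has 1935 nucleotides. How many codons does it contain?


codons = nucleotides / 3
codons = 1935 / 3 = 645

645


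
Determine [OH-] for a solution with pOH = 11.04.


[OH-] = 10^(-pOH)
[OH-] = 10^(-11.04)
[OH-] = 9.120e-12 M

9.120e-12 M


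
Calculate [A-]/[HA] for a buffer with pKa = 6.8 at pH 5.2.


[A-]/[HA] = 10^(pH - pKa)
= 10^(5.2 - 6.8)
= 0.0251

0.0251


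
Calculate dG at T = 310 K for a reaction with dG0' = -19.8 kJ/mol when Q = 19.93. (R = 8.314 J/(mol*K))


dG = dG0' + RT * ln(Q) / 1000
dG = -19.8 + 8.314 * 310 * ln(19.93) / 1000
dG = -12.088 kJ/mol

-12.088 kJ/mol


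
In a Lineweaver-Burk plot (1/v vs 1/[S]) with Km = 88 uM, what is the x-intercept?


x-intercept = -1/Km
= -1/88
= -0.0114 1/uM

-0.0114 1/uM


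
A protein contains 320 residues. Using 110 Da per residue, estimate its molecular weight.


MW = n_residues * 110 Da
MW = 320 * 110
MW = 35200 Da

35200 Da


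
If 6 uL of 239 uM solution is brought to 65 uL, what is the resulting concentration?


C2 = C1 * V1 / V2
C2 = 239 * 6 / 65
C2 = 22.0615 uM

22.0615 uM


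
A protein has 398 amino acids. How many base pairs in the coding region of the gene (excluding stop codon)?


Each amino acid = 1 codon = 3 bp
bp = 398 * 3 = 1194 bp

1194 bp


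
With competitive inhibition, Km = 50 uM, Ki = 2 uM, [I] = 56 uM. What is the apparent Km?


Km_app = Km * (1 + [I]/Ki)
Km_app = 50 * (1 + 56/2)
Km_app = 1450.0 uM

1450.0 uM


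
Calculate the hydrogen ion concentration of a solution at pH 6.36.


[H+] = 10^(-pH)
[H+] = 10^(-6.36)
[H+] = 4.365e-07 M

4.365e-07 M


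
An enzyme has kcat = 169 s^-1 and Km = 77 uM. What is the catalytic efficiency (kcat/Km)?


Catalytic efficiency = kcat / Km
= 169 / 77
= 2.1948 uM^-1*s^-1

2.1948 uM^-1*s^-1


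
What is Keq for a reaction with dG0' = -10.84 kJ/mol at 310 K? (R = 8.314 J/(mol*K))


Keq = exp(-dG0 * 1000 / (R * T))
Keq = exp(-(-10.84) * 1000 / (8.314 * 310))
Keq = 67.0801

67.0801


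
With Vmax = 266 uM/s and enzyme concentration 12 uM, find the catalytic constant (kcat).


kcat = Vmax / [E]t
kcat = 266 / 12
kcat = 22.1667 s^-1

22.1667 s^-1


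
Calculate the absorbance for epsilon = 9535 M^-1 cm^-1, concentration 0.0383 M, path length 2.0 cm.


A = epsilon * c * l
A = 9535 * 0.0383 * 2.0
A = 730.381

730.381


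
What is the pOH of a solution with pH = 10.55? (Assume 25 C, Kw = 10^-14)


pOH = 14 - pH
pOH = 14 - 10.55
pOH = 3.45

3.45


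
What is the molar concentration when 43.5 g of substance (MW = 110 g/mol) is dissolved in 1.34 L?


C = (mass / MW) / volume
C = (43.5 / 110) / 1.34
C = 0.2951 M

0.2951 M


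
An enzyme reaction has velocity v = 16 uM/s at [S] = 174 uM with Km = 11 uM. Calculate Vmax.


Vmax = v * (Km + [S]) / [S]
Vmax = 16 * (11 + 174) / 174
Vmax = 17.0115 uM/s

17.0115 uM/s


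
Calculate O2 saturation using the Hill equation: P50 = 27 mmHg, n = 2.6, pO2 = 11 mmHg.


Y = pO2^n / (P50^n + pO2^n)
Y = 11^2.6 / (27^2.6 + 11^2.6)
Y = 8.83%

8.83%


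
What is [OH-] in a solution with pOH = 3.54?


[OH-] = 10^(-pOH)
[OH-] = 10^(-3.54)
[OH-] = 2.884e-04 M

2.884e-04 M


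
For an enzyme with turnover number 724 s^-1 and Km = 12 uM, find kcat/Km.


Catalytic efficiency = kcat / Km
= 724 / 12
= 60.3333 uM^-1*s^-1

60.3333 uM^-1*s^-1


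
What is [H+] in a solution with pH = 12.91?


[H+] = 10^(-pH)
[H+] = 10^(-12.91)
[H+] = 1.230e-13 M

1.230e-13 M


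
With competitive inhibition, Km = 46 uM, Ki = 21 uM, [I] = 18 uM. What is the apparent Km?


Km_app = Km * (1 + [I]/Ki)
Km_app = 46 * (1 + 18/21)
Km_app = 85.4286 uM

85.4286 uM


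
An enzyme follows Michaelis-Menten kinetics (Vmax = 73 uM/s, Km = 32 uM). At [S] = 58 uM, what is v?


v = Vmax * [S] / (Km + [S])
v = 73 * 58 / (32 + 58)
v = 47.0444 uM/s

47.0444 uM/s


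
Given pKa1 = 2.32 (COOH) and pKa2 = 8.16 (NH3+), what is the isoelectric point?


pI = (pKa1 + pKa2) / 2
pI = (2.32 + 8.16) / 2
pI = 5.24

5.24


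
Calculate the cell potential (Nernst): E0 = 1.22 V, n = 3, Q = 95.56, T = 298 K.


E = E0 - (RT/nF) * ln(Q)
E = 1.22 - (8.314 * 298 / (3 * 96485)) * ln(95.56)
E = 1.181 V

1.181 V


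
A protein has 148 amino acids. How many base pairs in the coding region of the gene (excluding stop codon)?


Each amino acid = 1 codon = 3 bp
bp = 148 * 3 = 444 bp

444 bp


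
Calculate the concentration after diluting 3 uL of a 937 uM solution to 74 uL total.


C2 = C1 * V1 / V2
C2 = 937 * 3 / 74
C2 = 37.9865 uM

37.9865 uM


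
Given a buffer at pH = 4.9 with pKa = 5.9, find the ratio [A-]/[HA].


[A-]/[HA] = 10^(pH - pKa)
= 10^(4.9 - 5.9)
= 0.1

0.1


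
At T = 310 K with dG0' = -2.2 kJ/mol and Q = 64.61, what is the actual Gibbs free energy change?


dG = dG0' + RT * ln(Q) / 1000
dG = -2.2 + 8.314 * 310 * ln(64.61) / 1000
dG = 8.5433 kJ/mol

8.5433 kJ/mol


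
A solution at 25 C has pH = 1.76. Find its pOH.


pOH = 14 - pH
pOH = 14 - 1.76
pOH = 12.24

12.24


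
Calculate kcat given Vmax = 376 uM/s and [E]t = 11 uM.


kcat = Vmax / [E]t
kcat = 376 / 11
kcat = 34.1818 s^-1

34.1818 s^-1


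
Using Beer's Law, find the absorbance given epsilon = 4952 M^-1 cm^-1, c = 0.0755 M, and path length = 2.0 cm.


A = epsilon * c * l
A = 4952 * 0.0755 * 2.0
A = 747.752

747.752


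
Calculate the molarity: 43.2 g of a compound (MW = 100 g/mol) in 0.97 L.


C = (mass / MW) / volume
C = (43.2 / 100) / 0.97
C = 0.4454 M

0.4454 M


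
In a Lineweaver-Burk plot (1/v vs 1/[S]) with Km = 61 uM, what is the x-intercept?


x-intercept = -1/Km
= -1/61
= -0.0164 1/uM

-0.0164 1/uM


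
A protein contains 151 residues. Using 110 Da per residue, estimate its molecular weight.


MW = n_residues * 110 Da
MW = 151 * 110
MW = 16610 Da

16610 Da


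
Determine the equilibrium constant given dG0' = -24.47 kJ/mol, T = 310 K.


Keq = exp(-dG0 * 1000 / (R * T))
Keq = exp(-(-24.47) * 1000 / (8.314 * 310))
Keq = 13283.5912

13283.5912


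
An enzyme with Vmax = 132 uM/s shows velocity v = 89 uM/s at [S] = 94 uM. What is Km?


Km = [S] * (Vmax - v) / v
Km = 94 * (132 - 89) / 89
Km = 45.4157 uM

45.4157 uM


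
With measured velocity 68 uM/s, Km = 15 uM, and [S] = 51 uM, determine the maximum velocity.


Vmax = v * (Km + [S]) / [S]
Vmax = 68 * (15 + 51) / 51
Vmax = 88.0 uM/s

88.0 uM/s


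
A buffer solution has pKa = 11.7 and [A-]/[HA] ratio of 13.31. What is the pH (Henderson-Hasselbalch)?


pH = pKa + log10([A-]/[HA])
pH = 11.7 + log10(13.31)
pH = 12.8242

12.8242


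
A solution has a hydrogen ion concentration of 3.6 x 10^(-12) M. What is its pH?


pH = -log10([H+])
pH = -log10(3.6 x 10^(-12))
pH = 11.4437

11.4437


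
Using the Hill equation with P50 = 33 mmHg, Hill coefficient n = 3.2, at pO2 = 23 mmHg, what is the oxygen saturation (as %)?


Y = pO2^n / (P50^n + pO2^n)
Y = 23^3.2 / (33^3.2 + 23^3.2)
Y = 23.95%

23.95%


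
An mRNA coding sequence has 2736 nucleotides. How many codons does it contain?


codons = nucleotides / 3
codons = 2736 / 3 = 912

912


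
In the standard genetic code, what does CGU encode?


Standard genetic code lookup.
Codon CGU -> Arg

Arg


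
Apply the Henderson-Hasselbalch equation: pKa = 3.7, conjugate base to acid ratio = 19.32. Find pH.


pH = pKa + log10([A-]/[HA])
pH = 3.7 + log10(19.32)
pH = 4.986

4.986


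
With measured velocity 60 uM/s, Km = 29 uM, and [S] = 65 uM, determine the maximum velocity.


Vmax = v * (Km + [S]) / [S]
Vmax = 60 * (29 + 65) / 65
Vmax = 86.7692 uM/s

86.7692 uM/s


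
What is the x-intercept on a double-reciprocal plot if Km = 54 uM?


x-intercept = -1/Km
= -1/54
= -0.0185 1/uM

-0.0185 1/uM


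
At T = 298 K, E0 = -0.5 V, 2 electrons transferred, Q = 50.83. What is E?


E = E0 - (RT/nF) * ln(Q)
E = -0.5 - (8.314 * 298 / (2 * 96485)) * ln(50.83)
E = -0.5504 V

-0.5504 V


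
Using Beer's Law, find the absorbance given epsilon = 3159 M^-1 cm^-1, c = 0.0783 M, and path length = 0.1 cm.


A = epsilon * c * l
A = 3159 * 0.0783 * 0.1
A = 24.735

24.735


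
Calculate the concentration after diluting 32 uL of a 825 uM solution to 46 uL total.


C2 = C1 * V1 / V2
C2 = 825 * 32 / 46
C2 = 573.913 uM

573.913 uM


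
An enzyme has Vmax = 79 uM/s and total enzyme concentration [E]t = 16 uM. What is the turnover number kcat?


kcat = Vmax / [E]t
kcat = 79 / 16
kcat = 4.9375 s^-1

4.9375 s^-1


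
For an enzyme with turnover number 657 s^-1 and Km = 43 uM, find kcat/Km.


Catalytic efficiency = kcat / Km
= 657 / 43
= 15.2791 uM^-1*s^-1

15.2791 uM^-1*s^-1


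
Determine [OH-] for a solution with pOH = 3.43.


[OH-] = 10^(-pOH)
[OH-] = 10^(-3.43)
[OH-] = 3.715e-04 M

3.715e-04 M


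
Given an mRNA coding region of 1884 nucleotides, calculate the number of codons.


codons = nucleotides / 3
codons = 1884 / 3 = 628

628


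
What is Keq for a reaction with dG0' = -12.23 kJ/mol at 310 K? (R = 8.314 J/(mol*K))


Keq = exp(-dG0 * 1000 / (R * T))
Keq = exp(-(-12.23) * 1000 / (8.314 * 310))
Keq = 115.0311

115.0311


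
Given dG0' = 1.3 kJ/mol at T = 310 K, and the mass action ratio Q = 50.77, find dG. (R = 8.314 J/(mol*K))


dG = dG0' + RT * ln(Q) / 1000
dG = 1.3 + 8.314 * 310 * ln(50.77) / 1000
dG = 11.422 kJ/mol

11.422 kJ/mol


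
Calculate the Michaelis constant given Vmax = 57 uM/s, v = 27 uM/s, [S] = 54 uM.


Km = [S] * (Vmax - v) / v
Km = 54 * (57 - 27) / 27
Km = 60.0 uM

60.0 uM


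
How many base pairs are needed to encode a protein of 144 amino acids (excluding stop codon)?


Each amino acid = 1 codon = 3 bp
bp = 144 * 3 = 432 bp

432 bp


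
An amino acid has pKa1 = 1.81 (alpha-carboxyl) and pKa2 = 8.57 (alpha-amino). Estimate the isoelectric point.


pI = (pKa1 + pKa2) / 2
pI = (1.81 + 8.57) / 2
pI = 5.19

5.19


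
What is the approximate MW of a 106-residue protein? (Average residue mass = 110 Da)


MW = n_residues * 110 Da
MW = 106 * 110
MW = 11660 Da

11660 Da


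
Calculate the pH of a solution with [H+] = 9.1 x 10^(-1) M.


pH = -log10([H+])
pH = -log10(9.1 x 10^(-1))
pH = 0.041

0.041


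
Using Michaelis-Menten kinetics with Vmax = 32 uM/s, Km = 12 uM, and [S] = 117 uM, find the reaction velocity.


v = Vmax * [S] / (Km + [S])
v = 32 * 117 / (12 + 117)
v = 29.0233 uM/s

29.0233 uM/s


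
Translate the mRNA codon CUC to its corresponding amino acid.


Standard genetic code lookup.
Codon CUC -> Leu

Leu


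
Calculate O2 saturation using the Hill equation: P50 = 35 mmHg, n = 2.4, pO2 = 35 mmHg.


Y = pO2^n / (P50^n + pO2^n)
Y = 35^2.4 / (35^2.4 + 35^2.4)
Y = 50.0%

50.0%


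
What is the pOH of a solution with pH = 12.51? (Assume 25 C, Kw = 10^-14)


pOH = 14 - pH
pOH = 14 - 12.51
pOH = 1.49

1.49


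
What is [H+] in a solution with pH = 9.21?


[H+] = 10^(-pH)
[H+] = 10^(-9.21)
[H+] = 6.166e-10 M

6.166e-10 M


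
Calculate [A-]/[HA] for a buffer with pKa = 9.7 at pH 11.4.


[A-]/[HA] = 10^(pH - pKa)
= 10^(11.4 - 9.7)
= 50.1187

50.1187


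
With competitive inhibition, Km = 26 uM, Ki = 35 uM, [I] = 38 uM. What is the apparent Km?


Km_app = Km * (1 + [I]/Ki)
Km_app = 26 * (1 + 38/35)
Km_app = 54.2286 uM

54.2286 uM


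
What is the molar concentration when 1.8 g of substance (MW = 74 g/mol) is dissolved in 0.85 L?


C = (mass / MW) / volume
C = (1.8 / 74) / 0.85
C = 0.0286 M

0.0286 M


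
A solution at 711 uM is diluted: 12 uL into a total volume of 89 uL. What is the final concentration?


C2 = C1 * V1 / V2
C2 = 711 * 12 / 89
C2 = 95.8652 uM

95.8652 uM


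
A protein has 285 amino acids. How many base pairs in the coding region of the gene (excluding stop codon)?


Each amino acid = 1 codon = 3 bp
bp = 285 * 3 = 855 bp

855 bp


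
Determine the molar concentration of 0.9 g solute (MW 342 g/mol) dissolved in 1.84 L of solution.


C = (mass / MW) / volume
C = (0.9 / 342) / 1.84
C = 0.0014 M

0.0014 M


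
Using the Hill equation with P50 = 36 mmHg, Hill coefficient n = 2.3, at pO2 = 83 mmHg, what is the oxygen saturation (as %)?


Y = pO2^n / (P50^n + pO2^n)
Y = 83^2.3 / (36^2.3 + 83^2.3)
Y = 87.23%

87.23%


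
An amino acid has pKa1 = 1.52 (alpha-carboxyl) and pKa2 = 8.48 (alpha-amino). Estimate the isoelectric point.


pI = (pKa1 + pKa2) / 2
pI = (1.52 + 8.48) / 2
pI = 5.0

5.0


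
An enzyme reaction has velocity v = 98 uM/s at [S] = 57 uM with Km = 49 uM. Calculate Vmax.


Vmax = v * (Km + [S]) / [S]
Vmax = 98 * (49 + 57) / 57
Vmax = 182.2456 uM/s

182.2456 uM/s


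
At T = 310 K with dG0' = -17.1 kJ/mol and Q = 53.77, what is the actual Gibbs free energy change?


dG = dG0' + RT * ln(Q) / 1000
dG = -17.1 + 8.314 * 310 * ln(53.77) / 1000
dG = -6.83 kJ/mol

-6.83 kJ/mol


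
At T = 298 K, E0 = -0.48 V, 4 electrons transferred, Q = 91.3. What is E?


E = E0 - (RT/nF) * ln(Q)
E = -0.48 - (8.314 * 298 / (4 * 96485)) * ln(91.3)
E = -0.509 V

-0.509 V


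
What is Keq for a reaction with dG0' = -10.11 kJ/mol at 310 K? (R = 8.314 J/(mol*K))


Keq = exp(-dG0 * 1000 / (R * T))
Keq = exp(-(-10.11) * 1000 / (8.314 * 310))
Keq = 50.5341

50.5341


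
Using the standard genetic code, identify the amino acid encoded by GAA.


Standard genetic code lookup.
Codon GAA -> Glu

Glu


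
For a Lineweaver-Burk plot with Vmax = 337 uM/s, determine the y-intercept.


y-intercept = 1/Vmax
= 1/337
= 0.003 s/uM

0.003 s/uM


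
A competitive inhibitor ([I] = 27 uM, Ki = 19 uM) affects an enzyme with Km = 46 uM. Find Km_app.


Km_app = Km * (1 + [I]/Ki)
Km_app = 46 * (1 + 27/19)
Km_app = 111.3684 uM

111.3684 uM


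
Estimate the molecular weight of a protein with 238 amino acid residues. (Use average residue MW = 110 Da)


MW = n_residues * 110 Da
MW = 238 * 110
MW = 26180 Da

26180 Da


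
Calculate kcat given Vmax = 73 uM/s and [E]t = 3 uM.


kcat = Vmax / [E]t
kcat = 73 / 3
kcat = 24.3333 s^-1

24.3333 s^-1


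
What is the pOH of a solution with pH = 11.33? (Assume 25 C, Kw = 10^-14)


pOH = 14 - pH
pOH = 14 - 11.33
pOH = 2.67

2.67


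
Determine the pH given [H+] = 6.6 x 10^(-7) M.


pH = -log10([H+])
pH = -log10(6.6 x 10^(-7))
pH = 6.1805

6.1805


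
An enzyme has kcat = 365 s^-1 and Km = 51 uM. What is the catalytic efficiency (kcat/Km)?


Catalytic efficiency = kcat / Km
= 365 / 51
= 7.1569 uM^-1*s^-1

7.1569 uM^-1*s^-1


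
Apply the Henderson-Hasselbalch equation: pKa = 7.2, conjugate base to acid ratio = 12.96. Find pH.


pH = pKa + log10([A-]/[HA])
pH = 7.2 + log10(12.96)
pH = 8.3126

8.3126


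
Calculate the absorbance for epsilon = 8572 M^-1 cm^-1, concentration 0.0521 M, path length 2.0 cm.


A = epsilon * c * l
A = 8572 * 0.0521 * 2.0
A = 893.2024

893.2024


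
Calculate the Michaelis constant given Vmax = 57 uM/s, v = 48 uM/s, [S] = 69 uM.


Km = [S] * (Vmax - v) / v
Km = 69 * (57 - 48) / 48
Km = 12.9375 uM

12.9375 uM


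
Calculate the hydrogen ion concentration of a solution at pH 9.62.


[H+] = 10^(-pH)
[H+] = 10^(-9.62)
[H+] = 2.399e-10 M

2.399e-10 M


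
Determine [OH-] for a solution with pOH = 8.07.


[OH-] = 10^(-pOH)
[OH-] = 10^(-8.07)
[OH-] = 8.511e-09 M

8.511e-09 M


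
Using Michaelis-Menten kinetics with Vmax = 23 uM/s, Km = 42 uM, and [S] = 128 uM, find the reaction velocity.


v = Vmax * [S] / (Km + [S])
v = 23 * 128 / (42 + 128)
v = 17.3176 uM/s

17.3176 uM/s


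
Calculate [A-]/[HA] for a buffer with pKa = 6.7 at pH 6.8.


[A-]/[HA] = 10^(pH - pKa)
= 10^(6.8 - 6.7)
= 1.2589

1.2589


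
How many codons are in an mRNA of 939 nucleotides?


codons = nucleotides / 3
codons = 939 / 3 = 313

313


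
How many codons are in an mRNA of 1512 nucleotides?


codons = nucleotides / 3
codons = 1512 / 3 = 504

504


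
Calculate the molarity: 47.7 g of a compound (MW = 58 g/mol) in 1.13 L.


C = (mass / MW) / volume
C = (47.7 / 58) / 1.13
C = 0.7278 M

0.7278 M


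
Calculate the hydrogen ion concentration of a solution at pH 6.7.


[H+] = 10^(-pH)
[H+] = 10^(-6.7)
[H+] = 1.995e-07 M

1.995e-07 M


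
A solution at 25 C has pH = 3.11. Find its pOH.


pOH = 14 - pH
pOH = 14 - 3.11
pOH = 10.89

10.89


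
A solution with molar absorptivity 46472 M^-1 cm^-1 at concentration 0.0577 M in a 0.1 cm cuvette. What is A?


A = epsilon * c * l
A = 46472 * 0.0577 * 0.1
A = 268.1434

268.1434


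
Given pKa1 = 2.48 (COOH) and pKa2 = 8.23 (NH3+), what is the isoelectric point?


pI = (pKa1 + pKa2) / 2
pI = (2.48 + 8.23) / 2
pI = 5.355

5.355


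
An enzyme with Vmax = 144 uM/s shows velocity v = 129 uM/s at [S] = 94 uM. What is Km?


Km = [S] * (Vmax - v) / v
Km = 94 * (144 - 129) / 129
Km = 10.9302 uM

10.9302 uM


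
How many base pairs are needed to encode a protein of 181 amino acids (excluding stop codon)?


Each amino acid = 1 codon = 3 bp
bp = 181 * 3 = 543 bp

543 bp


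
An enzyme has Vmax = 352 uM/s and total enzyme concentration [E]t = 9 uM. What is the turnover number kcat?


kcat = Vmax / [E]t
kcat = 352 / 9
kcat = 39.1111 s^-1

39.1111 s^-1


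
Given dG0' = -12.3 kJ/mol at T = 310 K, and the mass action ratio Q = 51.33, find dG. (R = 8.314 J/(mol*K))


dG = dG0' + RT * ln(Q) / 1000
dG = -12.3 + 8.314 * 310 * ln(51.33) / 1000
dG = -2.1497 kJ/mol

-2.1497 kJ/mol


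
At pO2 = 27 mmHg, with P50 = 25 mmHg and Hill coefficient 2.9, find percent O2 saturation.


Y = pO2^n / (P50^n + pO2^n)
Y = 27^2.9 / (25^2.9 + 27^2.9)
Y = 55.56%

55.56%


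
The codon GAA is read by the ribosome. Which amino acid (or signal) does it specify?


Standard genetic code lookup.
Codon GAA -> Glu

Glu


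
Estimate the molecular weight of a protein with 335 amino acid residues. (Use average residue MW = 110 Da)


MW = n_residues * 110 Da
MW = 335 * 110
MW = 36850 Da

36850 Da


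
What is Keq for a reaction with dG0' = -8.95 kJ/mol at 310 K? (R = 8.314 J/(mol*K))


Keq = exp(-dG0 * 1000 / (R * T))
Keq = exp(-(-8.95) * 1000 / (8.314 * 310))
Keq = 32.2195

32.2195


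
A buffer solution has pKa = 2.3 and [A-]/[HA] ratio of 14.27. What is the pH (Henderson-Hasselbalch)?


pH = pKa + log10([A-]/[HA])
pH = 2.3 + log10(14.27)
pH = 3.4544

3.4544


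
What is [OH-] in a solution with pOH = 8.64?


[OH-] = 10^(-pOH)
[OH-] = 10^(-8.64)
[OH-] = 2.291e-09 M

2.291e-09 M


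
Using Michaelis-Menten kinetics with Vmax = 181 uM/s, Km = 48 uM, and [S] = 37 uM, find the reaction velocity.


v = Vmax * [S] / (Km + [S])
v = 181 * 37 / (48 + 37)
v = 78.7882 uM/s

78.7882 uM/s


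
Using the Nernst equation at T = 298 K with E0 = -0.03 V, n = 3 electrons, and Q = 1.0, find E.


E = E0 - (RT/nF) * ln(Q)
E = -0.03 - (8.314 * 298 / (3 * 96485)) * ln(1.0)
E = -0.03 V

-0.03 V


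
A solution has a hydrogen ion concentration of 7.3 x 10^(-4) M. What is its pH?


pH = -log10([H+])
pH = -log10(7.3 x 10^(-4))
pH = 3.1367

3.1367


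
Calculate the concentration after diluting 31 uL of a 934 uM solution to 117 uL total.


C2 = C1 * V1 / V2
C2 = 934 * 31 / 117
C2 = 247.4701 uM

247.4701 uM


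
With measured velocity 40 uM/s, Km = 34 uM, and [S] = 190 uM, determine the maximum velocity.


Vmax = v * (Km + [S]) / [S]
Vmax = 40 * (34 + 190) / 190
Vmax = 47.1579 uM/s

47.1579 uM/s


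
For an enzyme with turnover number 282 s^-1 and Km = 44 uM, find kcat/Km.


Catalytic efficiency = kcat / Km
= 282 / 44
= 6.4091 uM^-1*s^-1

6.4091 uM^-1*s^-1


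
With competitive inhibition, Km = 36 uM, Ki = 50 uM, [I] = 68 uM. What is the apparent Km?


Km_app = Km * (1 + [I]/Ki)
Km_app = 36 * (1 + 68/50)
Km_app = 84.96 uM

84.96 uM


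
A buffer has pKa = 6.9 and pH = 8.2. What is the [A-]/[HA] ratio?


[A-]/[HA] = 10^(pH - pKa)
= 10^(8.2 - 6.9)
= 19.9526

19.9526


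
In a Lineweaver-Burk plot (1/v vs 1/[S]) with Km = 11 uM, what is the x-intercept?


x-intercept = -1/Km
= -1/11
= -0.0909 1/uM

-0.0909 1/uM


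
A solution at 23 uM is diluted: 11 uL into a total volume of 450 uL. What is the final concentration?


C2 = C1 * V1 / V2
C2 = 23 * 11 / 450
C2 = 0.5622 uM

0.5622 uM


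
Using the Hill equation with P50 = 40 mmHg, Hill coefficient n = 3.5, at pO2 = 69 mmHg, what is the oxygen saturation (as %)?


Y = pO2^n / (P50^n + pO2^n)
Y = 69^3.5 / (40^3.5 + 69^3.5)
Y = 87.08%

87.08%


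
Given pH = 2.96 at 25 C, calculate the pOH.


pOH = 14 - pH
pOH = 14 - 2.96
pOH = 11.04

11.04


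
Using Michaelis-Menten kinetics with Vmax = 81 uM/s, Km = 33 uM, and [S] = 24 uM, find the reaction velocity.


v = Vmax * [S] / (Km + [S])
v = 81 * 24 / (33 + 24)
v = 34.1053 uM/s

34.1053 uM/s


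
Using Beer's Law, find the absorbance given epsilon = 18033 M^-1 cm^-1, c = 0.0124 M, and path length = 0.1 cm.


A = epsilon * c * l
A = 18033 * 0.0124 * 0.1
A = 22.3609

22.3609


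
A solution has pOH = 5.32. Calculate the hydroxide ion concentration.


[OH-] = 10^(-pOH)
[OH-] = 10^(-5.32)
[OH-] = 4.786e-06 M

4.786e-06 M


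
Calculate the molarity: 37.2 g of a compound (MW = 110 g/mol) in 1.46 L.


C = (mass / MW) / volume
C = (37.2 / 110) / 1.46
C = 0.2316 M

0.2316 M


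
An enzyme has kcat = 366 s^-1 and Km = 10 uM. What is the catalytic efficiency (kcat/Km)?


Catalytic efficiency = kcat / Km
= 366 / 10
= 36.6 uM^-1*s^-1

36.6 uM^-1*s^-1


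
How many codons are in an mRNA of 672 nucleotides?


codons = nucleotides / 3
codons = 672 / 3 = 224

224


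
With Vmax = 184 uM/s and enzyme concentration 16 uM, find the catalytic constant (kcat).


kcat = Vmax / [E]t
kcat = 184 / 16
kcat = 11.5 s^-1

11.5 s^-1


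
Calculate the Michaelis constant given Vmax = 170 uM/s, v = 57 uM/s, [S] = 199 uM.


Km = [S] * (Vmax - v) / v
Km = 199 * (170 - 57) / 57
Km = 394.5088 uM

394.5088 uM


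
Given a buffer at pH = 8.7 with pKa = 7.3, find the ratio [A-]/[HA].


[A-]/[HA] = 10^(pH - pKa)
= 10^(8.7 - 7.3)
= 25.1189

25.1189


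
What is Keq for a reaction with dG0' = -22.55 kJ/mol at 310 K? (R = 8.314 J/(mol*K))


Keq = exp(-dG0 * 1000 / (R * T))
Keq = exp(-(-22.55) * 1000 / (8.314 * 310))
Keq = 6306.4658

6306.4658


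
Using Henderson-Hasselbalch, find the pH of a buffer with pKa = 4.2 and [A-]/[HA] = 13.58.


pH = pKa + log10([A-]/[HA])
pH = 4.2 + log10(13.58)
pH = 5.3329

5.3329


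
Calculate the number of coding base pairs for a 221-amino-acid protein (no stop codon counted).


Each amino acid = 1 codon = 3 bp
bp = 221 * 3 = 663 bp

663 bp


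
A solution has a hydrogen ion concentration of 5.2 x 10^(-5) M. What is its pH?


pH = -log10([H+])
pH = -log10(5.2 x 10^(-5))
pH = 4.284

4.284


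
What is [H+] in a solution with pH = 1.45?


[H+] = 10^(-pH)
[H+] = 10^(-1.45)
[H+] = 0.0355 M

0.0355 M


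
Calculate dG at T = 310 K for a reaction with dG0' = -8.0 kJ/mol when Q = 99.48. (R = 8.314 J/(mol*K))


dG = dG0' + RT * ln(Q) / 1000
dG = -8.0 + 8.314 * 310 * ln(99.48) / 1000
dG = 3.8557 kJ/mol

3.8557 kJ/mol


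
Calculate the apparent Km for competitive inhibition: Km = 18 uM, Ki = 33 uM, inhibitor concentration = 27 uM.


Km_app = Km * (1 + [I]/Ki)
Km_app = 18 * (1 + 27/33)
Km_app = 32.7273 uM

32.7273 uM


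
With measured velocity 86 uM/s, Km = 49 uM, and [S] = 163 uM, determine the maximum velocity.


Vmax = v * (Km + [S]) / [S]
Vmax = 86 * (49 + 163) / 163
Vmax = 111.8528 uM/s

111.8528 uM/s


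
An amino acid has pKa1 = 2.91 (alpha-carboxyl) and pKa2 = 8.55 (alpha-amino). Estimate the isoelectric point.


pI = (pKa1 + pKa2) / 2
pI = (2.91 + 8.55) / 2
pI = 5.73

5.73


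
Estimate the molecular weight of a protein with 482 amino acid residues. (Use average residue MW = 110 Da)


MW = n_residues * 110 Da
MW = 482 * 110
MW = 53020 Da

53020 Da


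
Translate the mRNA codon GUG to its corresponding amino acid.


Standard genetic code lookup.
Codon GUG -> Val

Val


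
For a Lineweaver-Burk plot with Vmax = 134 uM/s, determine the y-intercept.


y-intercept = 1/Vmax
= 1/134
= 0.0075 s/uM

0.0075 s/uM


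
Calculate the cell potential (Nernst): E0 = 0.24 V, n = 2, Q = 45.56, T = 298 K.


E = E0 - (RT/nF) * ln(Q)
E = 0.24 - (8.314 * 298 / (2 * 96485)) * ln(45.56)
E = 0.191 V

0.191 V


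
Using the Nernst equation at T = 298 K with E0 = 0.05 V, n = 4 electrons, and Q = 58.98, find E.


E = E0 - (RT/nF) * ln(Q)
E = 0.05 - (8.314 * 298 / (4 * 96485)) * ln(58.98)
E = 0.0238 V

0.0238 V


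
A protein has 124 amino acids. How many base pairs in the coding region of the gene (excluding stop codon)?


Each amino acid = 1 codon = 3 bp
bp = 124 * 3 = 372 bp

372 bp


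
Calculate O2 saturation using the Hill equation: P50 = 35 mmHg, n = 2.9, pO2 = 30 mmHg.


Y = pO2^n / (P50^n + pO2^n)
Y = 30^2.9 / (35^2.9 + 30^2.9)
Y = 39.01%

39.01%


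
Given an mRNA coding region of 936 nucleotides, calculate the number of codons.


codons = nucleotides / 3
codons = 936 / 3 = 312

312


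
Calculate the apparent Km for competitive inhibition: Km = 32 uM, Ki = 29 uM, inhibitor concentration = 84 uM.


Km_app = Km * (1 + [I]/Ki)
Km_app = 32 * (1 + 84/29)
Km_app = 124.6897 uM

124.6897 uM


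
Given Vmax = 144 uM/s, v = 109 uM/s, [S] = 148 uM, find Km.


Km = [S] * (Vmax - v) / v
Km = 148 * (144 - 109) / 109
Km = 47.5229 uM

47.5229 uM


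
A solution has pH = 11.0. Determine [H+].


[H+] = 10^(-pH)
[H+] = 10^(-11.0)
[H+] = 1.000e-11 M

1.000e-11 M


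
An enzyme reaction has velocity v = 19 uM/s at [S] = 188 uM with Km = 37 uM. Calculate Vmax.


Vmax = v * (Km + [S]) / [S]
Vmax = 19 * (37 + 188) / 188
Vmax = 22.7394 uM/s

22.7394 uM/s


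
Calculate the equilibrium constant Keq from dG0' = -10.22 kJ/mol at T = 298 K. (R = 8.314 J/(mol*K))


Keq = exp(-dG0 * 1000 / (R * T))
Keq = exp(-(-10.22) * 1000 / (8.314 * 298))
Keq = 61.8682

61.8682


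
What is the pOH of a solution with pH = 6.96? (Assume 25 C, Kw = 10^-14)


pOH = 14 - pH
pOH = 14 - 6.96
pOH = 7.04

7.04


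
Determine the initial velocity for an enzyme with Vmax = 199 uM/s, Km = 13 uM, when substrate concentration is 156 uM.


v = Vmax * [S] / (Km + [S])
v = 199 * 156 / (13 + 156)
v = 183.6923 uM/s

183.6923 uM/s


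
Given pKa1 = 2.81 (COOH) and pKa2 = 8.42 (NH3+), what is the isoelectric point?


pI = (pKa1 + pKa2) / 2
pI = (2.81 + 8.42) / 2
pI = 5.615

5.615


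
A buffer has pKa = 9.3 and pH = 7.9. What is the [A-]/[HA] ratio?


[A-]/[HA] = 10^(pH - pKa)
= 10^(7.9 - 9.3)
= 0.0398

0.0398


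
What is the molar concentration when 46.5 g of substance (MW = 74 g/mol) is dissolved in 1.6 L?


C = (mass / MW) / volume
C = (46.5 / 74) / 1.6
C = 0.3927 M

0.3927 M


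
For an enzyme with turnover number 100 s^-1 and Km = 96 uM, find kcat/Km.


Catalytic efficiency = kcat / Km
= 100 / 96
= 1.0417 uM^-1*s^-1

1.0417 uM^-1*s^-1


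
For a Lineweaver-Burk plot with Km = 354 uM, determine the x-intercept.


x-intercept = -1/Km
= -1/354
= -0.0028 1/uM

-0.0028 1/uM


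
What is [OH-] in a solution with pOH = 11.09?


[OH-] = 10^(-pOH)
[OH-] = 10^(-11.09)
[OH-] = 8.128e-12 M

8.128e-12 M


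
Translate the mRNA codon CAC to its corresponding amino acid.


Standard genetic code lookup.
Codon CAC -> His

His


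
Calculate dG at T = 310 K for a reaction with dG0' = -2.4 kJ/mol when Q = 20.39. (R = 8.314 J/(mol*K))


dG = dG0' + RT * ln(Q) / 1000
dG = -2.4 + 8.314 * 310 * ln(20.39) / 1000
dG = 5.3708 kJ/mol

5.3708 kJ/mol


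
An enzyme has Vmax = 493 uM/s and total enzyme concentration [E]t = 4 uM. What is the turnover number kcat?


kcat = Vmax / [E]t
kcat = 493 / 4
kcat = 123.25 s^-1

123.25 s^-1


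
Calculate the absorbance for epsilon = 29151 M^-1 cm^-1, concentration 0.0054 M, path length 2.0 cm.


A = epsilon * c * l
A = 29151 * 0.0054 * 2.0
A = 314.8308

314.8308


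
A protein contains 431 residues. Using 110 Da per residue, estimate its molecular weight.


MW = n_residues * 110 Da
MW = 431 * 110
MW = 47410 Da

47410 Da


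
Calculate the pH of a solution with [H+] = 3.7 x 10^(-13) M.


pH = -log10([H+])
pH = -log10(3.7 x 10^(-13))
pH = 12.4318

12.4318


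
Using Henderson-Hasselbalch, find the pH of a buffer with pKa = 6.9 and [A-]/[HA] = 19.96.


pH = pKa + log10([A-]/[HA])
pH = 6.9 + log10(19.96)
pH = 8.2002

8.2002


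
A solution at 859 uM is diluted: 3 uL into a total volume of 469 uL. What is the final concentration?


C2 = C1 * V1 / V2
C2 = 859 * 3 / 469
C2 = 5.4947 uM

5.4947 uM


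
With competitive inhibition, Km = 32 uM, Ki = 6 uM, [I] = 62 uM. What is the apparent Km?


Km_app = Km * (1 + [I]/Ki)
Km_app = 32 * (1 + 62/6)
Km_app = 362.6667 uM

362.6667 uM


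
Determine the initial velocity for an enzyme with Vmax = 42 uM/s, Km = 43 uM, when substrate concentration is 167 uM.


v = Vmax * [S] / (Km + [S])
v = 42 * 167 / (43 + 167)
v = 33.4 uM/s

33.4 uM/s


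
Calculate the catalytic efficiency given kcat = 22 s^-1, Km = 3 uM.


Catalytic efficiency = kcat / Km
= 22 / 3
= 7.3333 uM^-1*s^-1

7.3333 uM^-1*s^-1


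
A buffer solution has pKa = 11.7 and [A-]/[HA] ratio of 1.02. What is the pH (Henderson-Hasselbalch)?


pH = pKa + log10([A-]/[HA])
pH = 11.7 + log10(1.02)
pH = 11.7086

11.7086


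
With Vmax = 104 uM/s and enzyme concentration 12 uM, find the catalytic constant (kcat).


kcat = Vmax / [E]t
kcat = 104 / 12
kcat = 8.6667 s^-1

8.6667 s^-1


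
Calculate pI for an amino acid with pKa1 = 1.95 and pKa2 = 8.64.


pI = (pKa1 + pKa2) / 2
pI = (1.95 + 8.64) / 2
pI = 5.295

5.295


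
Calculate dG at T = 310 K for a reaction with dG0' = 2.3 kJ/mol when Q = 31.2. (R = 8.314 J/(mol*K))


dG = dG0' + RT * ln(Q) / 1000
dG = 2.3 + 8.314 * 310 * ln(31.2) / 1000
dG = 11.1671 kJ/mol

11.1671 kJ/mol


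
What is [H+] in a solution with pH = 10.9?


[H+] = 10^(-pH)
[H+] = 10^(-10.9)
[H+] = 1.259e-11 M

1.259e-11 M


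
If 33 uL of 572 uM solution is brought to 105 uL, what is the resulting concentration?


C2 = C1 * V1 / V2
C2 = 572 * 33 / 105
C2 = 179.7714 uM

179.7714 uM


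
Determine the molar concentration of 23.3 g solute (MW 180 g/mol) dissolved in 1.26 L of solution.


C = (mass / MW) / volume
C = (23.3 / 180) / 1.26
C = 0.1027 M

0.1027 M
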